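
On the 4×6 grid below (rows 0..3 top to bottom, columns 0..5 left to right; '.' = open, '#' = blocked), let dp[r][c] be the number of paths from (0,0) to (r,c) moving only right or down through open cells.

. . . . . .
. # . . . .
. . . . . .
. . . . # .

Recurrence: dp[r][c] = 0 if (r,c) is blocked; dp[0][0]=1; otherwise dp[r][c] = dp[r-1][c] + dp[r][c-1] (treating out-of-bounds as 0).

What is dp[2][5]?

r\c   0   1   2   3   4   5
  0   1   1   1   1   1   1
  1   1   0   1   2   3   4
  2   1   1   2   4   7  11
  3   1   2   4   8   0  11

11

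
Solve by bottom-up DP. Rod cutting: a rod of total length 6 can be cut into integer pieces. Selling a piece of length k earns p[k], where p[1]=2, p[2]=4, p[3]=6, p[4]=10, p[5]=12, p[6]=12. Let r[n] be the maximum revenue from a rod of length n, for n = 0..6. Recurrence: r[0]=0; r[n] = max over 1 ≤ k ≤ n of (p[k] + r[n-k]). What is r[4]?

10

   n    0    1    2    3    4    5    6
r[n]    0    2    4    6   10   12   14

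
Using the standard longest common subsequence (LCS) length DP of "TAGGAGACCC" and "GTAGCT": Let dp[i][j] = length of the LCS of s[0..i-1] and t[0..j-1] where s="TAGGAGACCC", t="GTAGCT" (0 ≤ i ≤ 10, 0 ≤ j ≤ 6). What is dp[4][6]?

   ''  G  T  A  G  C  T
''  0  0  0  0  0  0  0
 T  0  0  1  1  1  1  1
 A  0  0  1  2  2  2  2
 G  0  1  1  2  3  3  3
 G  0  1  1  2  3  3  3
 A  0  1  1  2  3  3  3
 G  0  1  1  2  3  3  3
 A  0  1  1  2  3  3  3
 C  0  1  1  2  3  4  4
 C  0  1  1  2  3  4  4
 C  0  1  1  2  3  4  4

3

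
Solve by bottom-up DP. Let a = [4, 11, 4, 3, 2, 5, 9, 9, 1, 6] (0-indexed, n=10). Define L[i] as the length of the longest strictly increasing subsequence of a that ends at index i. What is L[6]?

3

   i    0    1    2    3    4    5    6    7    8    9
a[i]    4   11    4    3    2    5    9    9    1    6
L[i]    1    2    1    1    1    2    3    3    1    3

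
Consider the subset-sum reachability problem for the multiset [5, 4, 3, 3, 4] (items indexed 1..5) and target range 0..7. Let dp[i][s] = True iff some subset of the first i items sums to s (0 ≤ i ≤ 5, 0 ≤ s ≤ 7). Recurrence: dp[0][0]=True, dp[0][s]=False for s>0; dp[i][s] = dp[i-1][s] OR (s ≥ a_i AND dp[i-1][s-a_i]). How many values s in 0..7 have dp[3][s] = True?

i\s   0   1   2   3   4   5   6   7
  0   T   F   F   F   F   F   F   F
  1   T   F   F   F   F   T   F   F
  2   T   F   F   F   T   T   F   F
  3   T   F   F   T   T   T   F   T
  4   T   F   F   T   T   T   T   T
  5   T   F   F   T   T   T   T   T

5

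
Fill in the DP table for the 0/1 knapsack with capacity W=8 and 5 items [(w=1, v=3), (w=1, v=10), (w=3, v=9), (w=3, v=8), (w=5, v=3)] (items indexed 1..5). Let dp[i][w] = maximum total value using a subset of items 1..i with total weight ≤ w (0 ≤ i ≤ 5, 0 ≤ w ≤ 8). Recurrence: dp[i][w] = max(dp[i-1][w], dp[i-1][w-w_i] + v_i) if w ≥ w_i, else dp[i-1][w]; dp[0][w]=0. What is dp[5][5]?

22

i\w   0   1   2   3   4   5   6   7   8
  0   0   0   0   0   0   0   0   0   0
  1   0   3   3   3   3   3   3   3   3
  2   0  10  13  13  13  13  13  13  13
  3   0  10  13  13  19  22  22  22  22
  4   0  10  13  13  19  22  22  27  30
  5   0  10  13  13  19  22  22  27  30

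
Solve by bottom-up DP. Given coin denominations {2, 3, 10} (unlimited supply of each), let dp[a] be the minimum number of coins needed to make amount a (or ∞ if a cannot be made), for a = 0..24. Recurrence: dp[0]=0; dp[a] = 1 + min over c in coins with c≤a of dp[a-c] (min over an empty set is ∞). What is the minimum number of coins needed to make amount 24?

 a  0  1  2  3  4  5  6  7  8  9 10 11 12 13 14 15 16 17 18 19 20 21 22 23 24
dp  0  -  1  1  2  2  2  3  3  3  1  4  2  2  3  3  3  4  4  4  2  5  3  3  4
(- denotes ∞ / unreachable)

4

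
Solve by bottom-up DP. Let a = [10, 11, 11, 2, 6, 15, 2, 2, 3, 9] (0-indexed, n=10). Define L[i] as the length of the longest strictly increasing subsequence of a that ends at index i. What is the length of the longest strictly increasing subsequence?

   i    0    1    2    3    4    5    6    7    8    9
a[i]   10   11   11    2    6   15    2    2    3    9
L[i]    1    2    2    1    2    3    1    1    2    3

3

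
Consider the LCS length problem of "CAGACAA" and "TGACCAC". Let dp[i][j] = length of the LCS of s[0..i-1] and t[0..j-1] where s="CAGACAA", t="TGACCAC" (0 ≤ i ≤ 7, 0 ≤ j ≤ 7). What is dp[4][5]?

   ''  T  G  A  C  C  A  C
''  0  0  0  0  0  0  0  0
 C  0  0  0  0  1  1  1  1
 A  0  0  0  1  1  1  2  2
 G  0  0  1  1  1  1  2  2
 A  0  0  1  2  2  2  2  2
 C  0  0  1  2  3  3  3  3
 A  0  0  1  2  3  3  4  4
 A  0  0  1  2  3  3  4  4

2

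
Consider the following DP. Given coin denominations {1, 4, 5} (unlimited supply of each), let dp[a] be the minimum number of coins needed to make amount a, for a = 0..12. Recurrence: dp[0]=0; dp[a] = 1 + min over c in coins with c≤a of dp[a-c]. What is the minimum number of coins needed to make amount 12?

3

 a  0  1  2  3  4  5  6  7  8  9 10 11 12
dp  0  1  2  3  1  1  2  3  2  2  2  3  3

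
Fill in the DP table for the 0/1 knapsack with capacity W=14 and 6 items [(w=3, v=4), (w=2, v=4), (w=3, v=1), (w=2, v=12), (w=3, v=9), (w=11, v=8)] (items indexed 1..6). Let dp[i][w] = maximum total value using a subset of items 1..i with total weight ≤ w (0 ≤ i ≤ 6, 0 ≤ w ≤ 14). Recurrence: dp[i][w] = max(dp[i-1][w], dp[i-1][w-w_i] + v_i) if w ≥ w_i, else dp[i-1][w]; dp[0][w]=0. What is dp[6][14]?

i\w   0   1   2   3   4   5   6   7   8   9  10  11  12  13  14
  0   0   0   0   0   0   0   0   0   0   0   0   0   0   0   0
  1   0   0   0   4   4   4   4   4   4   4   4   4   4   4   4
  2   0   0   4   4   4   8   8   8   8   8   8   8   8   8   8
  3   0   0   4   4   4   8   8   8   9   9   9   9   9   9   9
  4   0   0  12  12  16  16  16  20  20  20  21  21  21  21  21
  5   0   0  12  12  16  21  21  25  25  25  29  29  29  30  30
  6   0   0  12  12  16  21  21  25  25  25  29  29  29  30  30

30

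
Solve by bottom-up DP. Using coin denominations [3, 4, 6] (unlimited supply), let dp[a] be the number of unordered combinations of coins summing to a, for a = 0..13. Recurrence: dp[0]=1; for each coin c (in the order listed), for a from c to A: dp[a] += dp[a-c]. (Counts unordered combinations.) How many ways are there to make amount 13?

2

after  coin     0     1     2     3     4     5     6     7     8     9    10    11    12    13
          3     1     0     0     1     0     0     1     0     0     1     0     0     1     0
          4     1     0     0     1     1     0     1     1     1     1     1     1     2     1
          6     1     0     0     1     1     0     2     1     1     2     2     1     4     2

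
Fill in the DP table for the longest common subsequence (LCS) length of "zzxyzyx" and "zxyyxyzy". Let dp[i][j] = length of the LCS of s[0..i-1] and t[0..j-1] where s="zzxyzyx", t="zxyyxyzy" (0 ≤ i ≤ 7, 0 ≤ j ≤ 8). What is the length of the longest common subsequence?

5

   ''  z  x  y  y  x  y  z  y
''  0  0  0  0  0  0  0  0  0
 z  0  1  1  1  1  1  1  1  1
 z  0  1  1  1  1  1  1  2  2
 x  0  1  2  2  2  2  2  2  2
 y  0  1  2  3  3  3  3  3  3
 z  0  1  2  3  3  3  3  4  4
 y  0  1  2  3  4  4  4  4  5
 x  0  1  2  3  4  5  5  5  5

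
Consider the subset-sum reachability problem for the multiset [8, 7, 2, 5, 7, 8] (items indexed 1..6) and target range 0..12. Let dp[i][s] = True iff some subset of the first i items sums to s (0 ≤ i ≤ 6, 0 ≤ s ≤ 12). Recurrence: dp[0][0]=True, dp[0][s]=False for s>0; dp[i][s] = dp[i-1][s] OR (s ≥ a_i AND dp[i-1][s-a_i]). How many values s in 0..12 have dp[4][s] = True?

8

i\s   0   1   2   3   4   5   6   7   8   9  10  11  12
  0   T   F   F   F   F   F   F   F   F   F   F   F   F
  1   T   F   F   F   F   F   F   F   T   F   F   F   F
  2   T   F   F   F   F   F   F   T   T   F   F   F   F
  3   T   F   T   F   F   F   F   T   T   T   T   F   F
  4   T   F   T   F   F   T   F   T   T   T   T   F   T
  5   T   F   T   F   F   T   F   T   T   T   T   F   T
  6   T   F   T   F   F   T   F   T   T   T   T   F   T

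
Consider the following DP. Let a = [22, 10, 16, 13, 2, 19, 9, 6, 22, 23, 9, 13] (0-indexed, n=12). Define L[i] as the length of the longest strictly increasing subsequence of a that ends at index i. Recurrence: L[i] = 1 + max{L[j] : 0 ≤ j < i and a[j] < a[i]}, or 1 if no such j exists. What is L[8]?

4

   i    0    1    2    3    4    5    6    7    8    9   10   11
a[i]   22   10   16   13    2   19    9    6   22   23    9   13
L[i]    1    1    2    2    1    3    2    2    4    5    3    4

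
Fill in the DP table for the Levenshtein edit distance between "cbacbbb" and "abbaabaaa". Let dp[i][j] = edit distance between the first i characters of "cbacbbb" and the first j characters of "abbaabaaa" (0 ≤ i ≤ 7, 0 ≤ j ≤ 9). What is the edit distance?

6

   ''  a  b  b  a  a  b  a  a  a
''  0  1  2  3  4  5  6  7  8  9
 c  1  1  2  3  4  5  6  7  8  9
 b  2  2  1  2  3  4  5  6  7  8
 a  3  2  2  2  2  3  4  5  6  7
 c  4  3  3  3  3  3  4  5  6  7
 b  5  4  3  3  4  4  3  4  5  6
 b  6  5  4  3  4  5  4  4  5  6
 b  7  6  5  4  4  5  5  5  5  6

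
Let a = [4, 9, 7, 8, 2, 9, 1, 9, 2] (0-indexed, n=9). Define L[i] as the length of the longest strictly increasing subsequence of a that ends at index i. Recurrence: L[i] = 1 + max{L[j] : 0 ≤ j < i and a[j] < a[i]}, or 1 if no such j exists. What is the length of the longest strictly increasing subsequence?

   i    0    1    2    3    4    5    6    7    8
a[i]    4    9    7    8    2    9    1    9    2
L[i]    1    2    2    3    1    4    1    4    2

4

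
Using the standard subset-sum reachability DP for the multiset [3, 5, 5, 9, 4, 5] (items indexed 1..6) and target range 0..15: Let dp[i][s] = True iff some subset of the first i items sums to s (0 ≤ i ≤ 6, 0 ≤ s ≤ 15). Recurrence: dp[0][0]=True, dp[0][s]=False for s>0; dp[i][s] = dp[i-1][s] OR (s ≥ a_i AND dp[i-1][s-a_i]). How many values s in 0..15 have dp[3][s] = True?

6

i\s   0   1   2   3   4   5   6   7   8   9  10  11  12  13  14  15
  0   T   F   F   F   F   F   F   F   F   F   F   F   F   F   F   F
  1   T   F   F   T   F   F   F   F   F   F   F   F   F   F   F   F
  2   T   F   F   T   F   T   F   F   T   F   F   F   F   F   F   F
  3   T   F   F   T   F   T   F   F   T   F   T   F   F   T   F   F
  4   T   F   F   T   F   T   F   F   T   T   T   F   T   T   T   F
  5   T   F   F   T   T   T   F   T   T   T   T   F   T   T   T   F
  6   T   F   F   T   T   T   F   T   T   T   T   F   T   T   T   T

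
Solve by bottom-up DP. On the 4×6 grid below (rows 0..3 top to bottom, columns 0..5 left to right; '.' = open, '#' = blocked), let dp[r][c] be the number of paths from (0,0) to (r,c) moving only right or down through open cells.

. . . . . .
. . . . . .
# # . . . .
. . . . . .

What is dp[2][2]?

r\c   0   1   2   3   4   5
  0   1   1   1   1   1   1
  1   1   2   3   4   5   6
  2   0   0   3   7  12  18
  3   0   0   3  10  22  40

3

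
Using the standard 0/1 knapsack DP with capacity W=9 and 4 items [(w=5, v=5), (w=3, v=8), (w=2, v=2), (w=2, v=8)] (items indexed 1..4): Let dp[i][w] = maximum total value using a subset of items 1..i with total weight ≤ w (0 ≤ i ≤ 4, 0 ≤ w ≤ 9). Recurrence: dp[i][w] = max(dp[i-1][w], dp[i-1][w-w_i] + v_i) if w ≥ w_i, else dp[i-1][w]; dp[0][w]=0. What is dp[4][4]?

i\w   0   1   2   3   4   5   6   7   8   9
  0   0   0   0   0   0   0   0   0   0   0
  1   0   0   0   0   0   5   5   5   5   5
  2   0   0   0   8   8   8   8   8  13  13
  3   0   0   2   8   8  10  10  10  13  13
  4   0   0   8   8  10  16  16  18  18  18

10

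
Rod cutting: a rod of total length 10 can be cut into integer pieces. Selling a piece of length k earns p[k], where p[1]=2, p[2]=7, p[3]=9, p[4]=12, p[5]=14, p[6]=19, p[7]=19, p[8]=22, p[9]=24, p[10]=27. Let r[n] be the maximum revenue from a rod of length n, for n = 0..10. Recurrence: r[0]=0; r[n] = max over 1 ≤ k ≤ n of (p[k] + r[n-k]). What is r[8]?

   n    0    1    2    3    4    5    6    7    8    9   10
r[n]    0    2    7    9   14   16   21   23   28   30   35

28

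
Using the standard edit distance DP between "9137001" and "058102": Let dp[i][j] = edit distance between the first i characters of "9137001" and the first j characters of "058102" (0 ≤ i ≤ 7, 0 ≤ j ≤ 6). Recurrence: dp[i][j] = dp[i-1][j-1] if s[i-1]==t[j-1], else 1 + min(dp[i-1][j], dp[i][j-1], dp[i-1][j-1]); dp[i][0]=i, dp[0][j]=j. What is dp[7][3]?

6

   ''  0  5  8  1  0  2
''  0  1  2  3  4  5  6
 9  1  1  2  3  4  5  6
 1  2  2  2  3  3  4  5
 3  3  3  3  3  4  4  5
 7  4  4  4  4  4  5  5
 0  5  4  5  5  5  4  5
 0  6  5  5  6  6  5  5
 1  7  6  6  6  6  6  6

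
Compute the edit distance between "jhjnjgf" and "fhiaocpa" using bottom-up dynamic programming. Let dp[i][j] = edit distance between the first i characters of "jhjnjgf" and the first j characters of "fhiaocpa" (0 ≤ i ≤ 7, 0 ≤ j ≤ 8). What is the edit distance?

   ''  f  h  i  a  o  c  p  a
''  0  1  2  3  4  5  6  7  8
 j  1  1  2  3  4  5  6  7  8
 h  2  2  1  2  3  4  5  6  7
 j  3  3  2  2  3  4  5  6  7
 n  4  4  3  3  3  4  5  6  7
 j  5  5  4  4  4  4  5  6  7
 g  6  6  5  5  5  5  5  6  7
 f  7  6  6  6  6  6  6  6  7

7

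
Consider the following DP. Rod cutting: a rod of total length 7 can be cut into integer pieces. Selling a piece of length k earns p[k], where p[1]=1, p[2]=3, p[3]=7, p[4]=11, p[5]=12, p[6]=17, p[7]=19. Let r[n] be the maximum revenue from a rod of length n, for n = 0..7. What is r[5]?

12

   n    0    1    2    3    4    5    6    7
r[n]    0    1    3    7   11   12   17   19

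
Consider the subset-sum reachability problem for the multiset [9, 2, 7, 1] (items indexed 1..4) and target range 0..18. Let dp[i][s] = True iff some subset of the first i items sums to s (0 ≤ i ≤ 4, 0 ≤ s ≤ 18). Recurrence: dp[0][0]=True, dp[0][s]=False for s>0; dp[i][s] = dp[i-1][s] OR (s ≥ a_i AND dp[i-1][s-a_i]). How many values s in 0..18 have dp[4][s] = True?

13

i\s   0   1   2   3   4   5   6   7   8   9  10  11  12  13  14  15  16  17  18
  0   T   F   F   F   F   F   F   F   F   F   F   F   F   F   F   F   F   F   F
  1   T   F   F   F   F   F   F   F   F   T   F   F   F   F   F   F   F   F   F
  2   T   F   T   F   F   F   F   F   F   T   F   T   F   F   F   F   F   F   F
  3   T   F   T   F   F   F   F   T   F   T   F   T   F   F   F   F   T   F   T
  4   T   T   T   T   F   F   F   T   T   T   T   T   T   F   F   F   T   T   T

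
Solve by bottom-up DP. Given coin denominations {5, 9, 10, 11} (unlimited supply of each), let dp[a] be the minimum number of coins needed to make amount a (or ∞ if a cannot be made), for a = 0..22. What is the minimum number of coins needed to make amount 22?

 a  0  1  2  3  4  5  6  7  8  9 10 11 12 13 14 15 16 17 18 19 20 21 22
dp  0  -  -  -  -  1  -  -  -  1  1  1  -  -  2  2  2  -  2  2  2  2  2
(- denotes ∞ / unreachable)

2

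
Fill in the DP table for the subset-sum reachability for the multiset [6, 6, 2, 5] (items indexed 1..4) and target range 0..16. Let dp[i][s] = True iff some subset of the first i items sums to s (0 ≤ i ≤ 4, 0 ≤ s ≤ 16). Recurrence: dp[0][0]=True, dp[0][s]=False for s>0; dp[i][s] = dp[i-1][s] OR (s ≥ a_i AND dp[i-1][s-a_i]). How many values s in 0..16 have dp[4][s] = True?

i\s   0   1   2   3   4   5   6   7   8   9  10  11  12  13  14  15  16
  0   T   F   F   F   F   F   F   F   F   F   F   F   F   F   F   F   F
  1   T   F   F   F   F   F   T   F   F   F   F   F   F   F   F   F   F
  2   T   F   F   F   F   F   T   F   F   F   F   F   T   F   F   F   F
  3   T   F   T   F   F   F   T   F   T   F   F   F   T   F   T   F   F
  4   T   F   T   F   F   T   T   T   T   F   F   T   T   T   T   F   F

10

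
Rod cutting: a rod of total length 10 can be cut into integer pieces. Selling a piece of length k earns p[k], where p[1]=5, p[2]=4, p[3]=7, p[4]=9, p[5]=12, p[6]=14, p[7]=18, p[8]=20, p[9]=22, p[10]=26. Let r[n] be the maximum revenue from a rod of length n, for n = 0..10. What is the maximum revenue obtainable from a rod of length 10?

   n    0    1    2    3    4    5    6    7    8    9   10
r[n]    0    5   10   15   20   25   30   35   40   45   50

50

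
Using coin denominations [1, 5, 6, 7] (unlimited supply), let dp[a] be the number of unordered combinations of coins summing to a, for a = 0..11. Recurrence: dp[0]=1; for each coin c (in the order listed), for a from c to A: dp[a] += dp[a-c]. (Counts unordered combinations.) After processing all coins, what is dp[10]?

5

after  coin     0     1     2     3     4     5     6     7     8     9    10    11
          1     1     1     1     1     1     1     1     1     1     1     1     1
          5     1     1     1     1     1     2     2     2     2     2     3     3
          6     1     1     1     1     1     2     3     3     3     3     4     5
          7     1     1     1     1     1     2     3     4     4     4     5     6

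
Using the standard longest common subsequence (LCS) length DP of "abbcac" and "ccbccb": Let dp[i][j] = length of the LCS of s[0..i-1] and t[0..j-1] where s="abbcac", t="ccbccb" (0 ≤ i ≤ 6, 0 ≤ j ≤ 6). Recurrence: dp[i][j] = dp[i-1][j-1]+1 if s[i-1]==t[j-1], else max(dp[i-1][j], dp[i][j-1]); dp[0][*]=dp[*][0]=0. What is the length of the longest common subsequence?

   ''  c  c  b  c  c  b
''  0  0  0  0  0  0  0
 a  0  0  0  0  0  0  0
 b  0  0  0  1  1  1  1
 b  0  0  0  1  1  1  2
 c  0  1  1  1  2  2  2
 a  0  1  1  1  2  2  2
 c  0  1  2  2  2  3  3

3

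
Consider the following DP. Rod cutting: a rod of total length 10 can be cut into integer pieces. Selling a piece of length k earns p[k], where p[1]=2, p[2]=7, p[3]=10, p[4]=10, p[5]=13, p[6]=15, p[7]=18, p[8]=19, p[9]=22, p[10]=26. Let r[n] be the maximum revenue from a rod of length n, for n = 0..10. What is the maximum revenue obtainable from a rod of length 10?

   n    0    1    2    3    4    5    6    7    8    9   10
r[n]    0    2    7   10   14   17   21   24   28   31   35

35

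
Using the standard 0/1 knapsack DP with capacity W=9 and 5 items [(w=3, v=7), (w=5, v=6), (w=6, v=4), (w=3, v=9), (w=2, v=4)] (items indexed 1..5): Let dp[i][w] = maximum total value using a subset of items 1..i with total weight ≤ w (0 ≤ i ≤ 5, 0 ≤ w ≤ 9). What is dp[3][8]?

13

i\w   0   1   2   3   4   5   6   7   8   9
  0   0   0   0   0   0   0   0   0   0   0
  1   0   0   0   7   7   7   7   7   7   7
  2   0   0   0   7   7   7   7   7  13  13
  3   0   0   0   7   7   7   7   7  13  13
  4   0   0   0   9   9   9  16  16  16  16
  5   0   0   4   9   9  13  16  16  20  20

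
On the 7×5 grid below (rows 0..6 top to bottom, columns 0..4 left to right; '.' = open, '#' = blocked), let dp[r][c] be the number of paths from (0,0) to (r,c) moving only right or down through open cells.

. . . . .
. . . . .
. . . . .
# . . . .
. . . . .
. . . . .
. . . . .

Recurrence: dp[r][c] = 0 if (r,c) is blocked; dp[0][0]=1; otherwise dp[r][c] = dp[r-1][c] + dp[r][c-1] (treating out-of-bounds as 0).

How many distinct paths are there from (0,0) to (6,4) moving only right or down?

175

r\c   0   1   2   3   4
  0   1   1   1   1   1
  1   1   2   3   4   5
  2   1   3   6  10  15
  3   0   3   9  19  34
  4   0   3  12  31  65
  5   0   3  15  46 111
  6   0   3  18  64 175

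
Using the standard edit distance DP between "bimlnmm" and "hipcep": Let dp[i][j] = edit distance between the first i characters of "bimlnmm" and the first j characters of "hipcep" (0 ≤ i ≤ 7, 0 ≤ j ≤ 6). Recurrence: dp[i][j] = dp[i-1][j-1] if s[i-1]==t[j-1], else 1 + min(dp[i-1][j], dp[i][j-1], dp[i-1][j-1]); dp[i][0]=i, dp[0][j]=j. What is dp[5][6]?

5

   ''  h  i  p  c  e  p
''  0  1  2  3  4  5  6
 b  1  1  2  3  4  5  6
 i  2  2  1  2  3  4  5
 m  3  3  2  2  3  4  5
 l  4  4  3  3  3  4  5
 n  5  5  4  4  4  4  5
 m  6  6  5  5  5  5  5
 m  7  7  6  6  6  6  6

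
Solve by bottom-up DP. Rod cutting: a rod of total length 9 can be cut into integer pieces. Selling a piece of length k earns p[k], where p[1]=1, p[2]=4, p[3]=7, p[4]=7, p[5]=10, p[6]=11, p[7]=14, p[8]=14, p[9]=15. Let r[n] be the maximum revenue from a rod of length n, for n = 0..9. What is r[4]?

8

   n    0    1    2    3    4    5    6    7    8    9
r[n]    0    1    4    7    8   11   14   15   18   21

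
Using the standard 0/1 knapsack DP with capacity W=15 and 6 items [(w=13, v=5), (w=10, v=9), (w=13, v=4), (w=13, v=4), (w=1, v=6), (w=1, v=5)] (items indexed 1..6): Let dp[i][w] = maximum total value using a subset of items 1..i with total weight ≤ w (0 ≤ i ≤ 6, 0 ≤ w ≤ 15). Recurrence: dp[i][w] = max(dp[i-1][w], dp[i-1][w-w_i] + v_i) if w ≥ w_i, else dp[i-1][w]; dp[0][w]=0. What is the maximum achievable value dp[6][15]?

i\w   0   1   2   3   4   5   6   7   8   9  10  11  12  13  14  15
  0   0   0   0   0   0   0   0   0   0   0   0   0   0   0   0   0
  1   0   0   0   0   0   0   0   0   0   0   0   0   0   5   5   5
  2   0   0   0   0   0   0   0   0   0   0   9   9   9   9   9   9
  3   0   0   0   0   0   0   0   0   0   0   9   9   9   9   9   9
  4   0   0   0   0   0   0   0   0   0   0   9   9   9   9   9   9
  5   0   6   6   6   6   6   6   6   6   6   9  15  15  15  15  15
  6   0   6  11  11  11  11  11  11  11  11  11  15  20  20  20  20

20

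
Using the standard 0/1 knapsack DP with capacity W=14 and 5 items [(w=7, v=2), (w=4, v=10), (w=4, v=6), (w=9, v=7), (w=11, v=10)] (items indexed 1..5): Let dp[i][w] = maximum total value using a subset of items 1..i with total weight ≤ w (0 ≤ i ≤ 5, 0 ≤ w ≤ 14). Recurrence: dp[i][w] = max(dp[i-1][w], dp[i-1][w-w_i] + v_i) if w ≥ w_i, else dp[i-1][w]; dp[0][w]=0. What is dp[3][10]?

16

i\w   0   1   2   3   4   5   6   7   8   9  10  11  12  13  14
  0   0   0   0   0   0   0   0   0   0   0   0   0   0   0   0
  1   0   0   0   0   0   0   0   2   2   2   2   2   2   2   2
  2   0   0   0   0  10  10  10  10  10  10  10  12  12  12  12
  3   0   0   0   0  10  10  10  10  16  16  16  16  16  16  16
  4   0   0   0   0  10  10  10  10  16  16  16  16  16  17  17
  5   0   0   0   0  10  10  10  10  16  16  16  16  16  17  17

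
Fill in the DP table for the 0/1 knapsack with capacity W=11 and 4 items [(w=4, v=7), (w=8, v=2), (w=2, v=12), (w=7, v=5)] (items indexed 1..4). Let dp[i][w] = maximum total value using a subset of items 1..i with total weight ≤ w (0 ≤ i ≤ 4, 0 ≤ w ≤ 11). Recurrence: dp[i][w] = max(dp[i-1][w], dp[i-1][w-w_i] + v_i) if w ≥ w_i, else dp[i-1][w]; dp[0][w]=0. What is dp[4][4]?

12

i\w   0   1   2   3   4   5   6   7   8   9  10  11
  0   0   0   0   0   0   0   0   0   0   0   0   0
  1   0   0   0   0   7   7   7   7   7   7   7   7
  2   0   0   0   0   7   7   7   7   7   7   7   7
  3   0   0  12  12  12  12  19  19  19  19  19  19
  4   0   0  12  12  12  12  19  19  19  19  19  19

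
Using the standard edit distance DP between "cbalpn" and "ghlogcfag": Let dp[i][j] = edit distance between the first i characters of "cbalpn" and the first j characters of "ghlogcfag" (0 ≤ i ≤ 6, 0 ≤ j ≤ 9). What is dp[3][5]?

5

   ''  g  h  l  o  g  c  f  a  g
''  0  1  2  3  4  5  6  7  8  9
 c  1  1  2  3  4  5  5  6  7  8
 b  2  2  2  3  4  5  6  6  7  8
 a  3  3  3  3  4  5  6  7  6  7
 l  4  4  4  3  4  5  6  7  7  7
 p  5  5  5  4  4  5  6  7  8  8
 n  6  6  6  5  5  5  6  7  8  9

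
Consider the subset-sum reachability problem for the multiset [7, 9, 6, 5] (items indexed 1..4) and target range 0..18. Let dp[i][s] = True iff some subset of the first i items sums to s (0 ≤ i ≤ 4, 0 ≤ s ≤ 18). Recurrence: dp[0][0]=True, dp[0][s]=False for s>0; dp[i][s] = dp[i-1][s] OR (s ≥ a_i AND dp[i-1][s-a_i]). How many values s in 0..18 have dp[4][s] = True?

i\s   0   1   2   3   4   5   6   7   8   9  10  11  12  13  14  15  16  17  18
  0   T   F   F   F   F   F   F   F   F   F   F   F   F   F   F   F   F   F   F
  1   T   F   F   F   F   F   F   T   F   F   F   F   F   F   F   F   F   F   F
  2   T   F   F   F   F   F   F   T   F   T   F   F   F   F   F   F   T   F   F
  3   T   F   F   F   F   F   T   T   F   T   F   F   F   T   F   T   T   F   F
  4   T   F   F   F   F   T   T   T   F   T   F   T   T   T   T   T   T   F   T

12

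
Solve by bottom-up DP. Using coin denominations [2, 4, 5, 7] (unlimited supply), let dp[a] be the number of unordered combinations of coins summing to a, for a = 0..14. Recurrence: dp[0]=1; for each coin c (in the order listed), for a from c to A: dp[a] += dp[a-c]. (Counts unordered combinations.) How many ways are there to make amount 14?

8

after  coin     0     1     2     3     4     5     6     7     8     9    10    11    12    13    14
          2     1     0     1     0     1     0     1     0     1     0     1     0     1     0     1
          4     1     0     1     0     2     0     2     0     3     0     3     0     4     0     4
          5     1     0     1     0     2     1     2     1     3     2     4     2     5     3     6
          7     1     0     1     0     2     1     2     2     3     3     4     4     6     5     8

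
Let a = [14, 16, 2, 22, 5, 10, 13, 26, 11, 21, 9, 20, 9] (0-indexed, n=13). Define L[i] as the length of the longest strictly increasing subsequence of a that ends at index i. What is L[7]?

5

   i    0    1    2    3    4    5    6    7    8    9   10   11   12
a[i]   14   16    2   22    5   10   13   26   11   21    9   20    9
L[i]    1    2    1    3    2    3    4    5    4    5    3    5    3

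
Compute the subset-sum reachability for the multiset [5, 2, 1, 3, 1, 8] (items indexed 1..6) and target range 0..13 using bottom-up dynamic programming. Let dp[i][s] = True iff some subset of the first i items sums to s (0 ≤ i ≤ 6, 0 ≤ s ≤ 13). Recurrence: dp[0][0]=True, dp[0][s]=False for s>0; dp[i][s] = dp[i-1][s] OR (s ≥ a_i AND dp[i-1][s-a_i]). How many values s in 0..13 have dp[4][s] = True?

12

i\s   0   1   2   3   4   5   6   7   8   9  10  11  12  13
  0   T   F   F   F   F   F   F   F   F   F   F   F   F   F
  1   T   F   F   F   F   T   F   F   F   F   F   F   F   F
  2   T   F   T   F   F   T   F   T   F   F   F   F   F   F
  3   T   T   T   T   F   T   T   T   T   F   F   F   F   F
  4   T   T   T   T   T   T   T   T   T   T   T   T   F   F
  5   T   T   T   T   T   T   T   T   T   T   T   T   T   F
  6   T   T   T   T   T   T   T   T   T   T   T   T   T   T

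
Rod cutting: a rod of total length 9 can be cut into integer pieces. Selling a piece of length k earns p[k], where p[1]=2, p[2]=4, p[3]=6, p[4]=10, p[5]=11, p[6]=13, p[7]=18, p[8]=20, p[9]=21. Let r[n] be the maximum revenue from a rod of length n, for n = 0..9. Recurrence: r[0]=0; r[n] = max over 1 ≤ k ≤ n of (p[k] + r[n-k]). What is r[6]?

   n    0    1    2    3    4    5    6    7    8    9
r[n]    0    2    4    6   10   12   14   18   20   22

14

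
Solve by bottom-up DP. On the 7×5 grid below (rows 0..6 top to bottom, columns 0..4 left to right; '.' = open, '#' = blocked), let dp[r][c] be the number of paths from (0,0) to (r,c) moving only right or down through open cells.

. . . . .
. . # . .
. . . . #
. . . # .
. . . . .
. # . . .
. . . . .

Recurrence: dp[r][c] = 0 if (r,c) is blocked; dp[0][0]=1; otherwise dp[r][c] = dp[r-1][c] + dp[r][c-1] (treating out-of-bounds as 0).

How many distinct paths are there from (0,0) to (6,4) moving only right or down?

r\c   0   1   2   3   4
  0   1   1   1   1   1
  1   1   2   0   1   2
  2   1   3   3   4   0
  3   1   4   7   0   0
  4   1   5  12  12  12
  5   1   0  12  24  36
  6   1   1  13  37  73

73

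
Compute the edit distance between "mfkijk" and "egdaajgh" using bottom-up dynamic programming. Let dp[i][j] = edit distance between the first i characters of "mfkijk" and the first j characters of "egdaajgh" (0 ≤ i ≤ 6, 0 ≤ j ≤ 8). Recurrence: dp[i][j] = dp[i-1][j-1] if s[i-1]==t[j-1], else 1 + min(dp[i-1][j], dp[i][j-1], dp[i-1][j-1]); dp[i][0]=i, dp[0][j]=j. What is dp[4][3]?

4

   ''  e  g  d  a  a  j  g  h
''  0  1  2  3  4  5  6  7  8
 m  1  1  2  3  4  5  6  7  8
 f  2  2  2  3  4  5  6  7  8
 k  3  3  3  3  4  5  6  7  8
 i  4  4  4  4  4  5  6  7  8
 j  5  5  5  5  5  5  5  6  7
 k  6  6  6  6  6  6  6  6  7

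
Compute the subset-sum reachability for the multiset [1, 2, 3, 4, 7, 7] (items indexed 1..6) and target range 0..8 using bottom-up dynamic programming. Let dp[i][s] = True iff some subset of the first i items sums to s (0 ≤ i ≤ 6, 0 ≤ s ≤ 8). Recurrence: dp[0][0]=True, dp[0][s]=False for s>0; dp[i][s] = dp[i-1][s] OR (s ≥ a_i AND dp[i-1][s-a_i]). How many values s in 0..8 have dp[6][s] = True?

9

i\s   0   1   2   3   4   5   6   7   8
  0   T   F   F   F   F   F   F   F   F
  1   T   T   F   F   F   F   F   F   F
  2   T   T   T   T   F   F   F   F   F
  3   T   T   T   T   T   T   T   F   F
  4   T   T   T   T   T   T   T   T   T
  5   T   T   T   T   T   T   T   T   T
  6   T   T   T   T   T   T   T   T   T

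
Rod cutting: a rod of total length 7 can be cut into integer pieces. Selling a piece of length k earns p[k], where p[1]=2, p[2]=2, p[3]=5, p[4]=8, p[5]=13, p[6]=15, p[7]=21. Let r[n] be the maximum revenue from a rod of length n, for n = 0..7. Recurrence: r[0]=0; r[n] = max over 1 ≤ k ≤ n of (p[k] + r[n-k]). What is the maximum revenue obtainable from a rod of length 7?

   n    0    1    2    3    4    5    6    7
r[n]    0    2    4    6    8   13   15   21

21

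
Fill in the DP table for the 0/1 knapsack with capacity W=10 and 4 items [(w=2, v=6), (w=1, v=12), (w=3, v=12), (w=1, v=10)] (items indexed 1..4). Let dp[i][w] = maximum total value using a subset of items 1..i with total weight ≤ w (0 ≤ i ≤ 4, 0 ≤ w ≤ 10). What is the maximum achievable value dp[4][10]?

40

i\w   0   1   2   3   4   5   6   7   8   9  10
  0   0   0   0   0   0   0   0   0   0   0   0
  1   0   0   6   6   6   6   6   6   6   6   6
  2   0  12  12  18  18  18  18  18  18  18  18
  3   0  12  12  18  24  24  30  30  30  30  30
  4   0  12  22  22  28  34  34  40  40  40  40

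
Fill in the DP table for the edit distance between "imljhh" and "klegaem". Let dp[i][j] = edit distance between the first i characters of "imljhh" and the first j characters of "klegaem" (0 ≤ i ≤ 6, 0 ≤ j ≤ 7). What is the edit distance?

7

   ''  k  l  e  g  a  e  m
''  0  1  2  3  4  5  6  7
 i  1  1  2  3  4  5  6  7
 m  2  2  2  3  4  5  6  6
 l  3  3  2  3  4  5  6  7
 j  4  4  3  3  4  5  6  7
 h  5  5  4  4  4  5  6  7
 h  6  6  5  5  5  5  6  7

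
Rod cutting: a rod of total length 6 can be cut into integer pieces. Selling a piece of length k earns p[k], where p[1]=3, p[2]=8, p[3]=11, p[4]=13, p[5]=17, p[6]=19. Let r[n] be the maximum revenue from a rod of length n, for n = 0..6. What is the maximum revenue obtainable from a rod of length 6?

24

   n    0    1    2    3    4    5    6
r[n]    0    3    8   11   16   19   24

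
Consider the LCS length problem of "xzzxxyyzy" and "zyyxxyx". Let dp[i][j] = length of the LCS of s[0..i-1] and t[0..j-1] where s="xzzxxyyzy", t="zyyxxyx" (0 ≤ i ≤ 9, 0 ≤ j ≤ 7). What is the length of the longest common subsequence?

   ''  z  y  y  x  x  y  x
''  0  0  0  0  0  0  0  0
 x  0  0  0  0  1  1  1  1
 z  0  1  1  1  1  1  1  1
 z  0  1  1  1  1  1  1  1
 x  0  1  1  1  2  2  2  2
 x  0  1  1  1  2  3  3  3
 y  0  1  2  2  2  3  4  4
 y  0  1  2  3  3  3  4  4
 z  0  1  2  3  3  3  4  4
 y  0  1  2  3  3  3  4  4

4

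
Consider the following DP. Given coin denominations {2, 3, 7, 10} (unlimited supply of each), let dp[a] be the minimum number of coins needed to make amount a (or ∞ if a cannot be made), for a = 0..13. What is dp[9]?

2

 a  0  1  2  3  4  5  6  7  8  9 10 11 12 13
dp  0  -  1  1  2  2  2  1  3  2  1  3  2  2
(- denotes ∞ / unreachable)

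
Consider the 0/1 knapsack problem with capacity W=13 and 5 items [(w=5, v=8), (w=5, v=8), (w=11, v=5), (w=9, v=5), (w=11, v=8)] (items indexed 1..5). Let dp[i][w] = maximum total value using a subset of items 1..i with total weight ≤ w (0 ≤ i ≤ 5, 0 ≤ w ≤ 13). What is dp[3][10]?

16

i\w   0   1   2   3   4   5   6   7   8   9  10  11  12  13
  0   0   0   0   0   0   0   0   0   0   0   0   0   0   0
  1   0   0   0   0   0   8   8   8   8   8   8   8   8   8
  2   0   0   0   0   0   8   8   8   8   8  16  16  16  16
  3   0   0   0   0   0   8   8   8   8   8  16  16  16  16
  4   0   0   0   0   0   8   8   8   8   8  16  16  16  16
  5   0   0   0   0   0   8   8   8   8   8  16  16  16  16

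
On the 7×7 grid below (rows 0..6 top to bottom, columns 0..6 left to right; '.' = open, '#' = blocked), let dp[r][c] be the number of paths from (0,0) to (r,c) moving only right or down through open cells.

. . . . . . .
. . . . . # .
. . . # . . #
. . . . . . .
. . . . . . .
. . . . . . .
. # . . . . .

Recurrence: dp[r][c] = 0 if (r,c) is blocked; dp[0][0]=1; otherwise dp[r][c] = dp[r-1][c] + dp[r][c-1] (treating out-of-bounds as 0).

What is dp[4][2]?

15

r\c   0   1   2   3   4   5   6
  0   1   1   1   1   1   1   1
  1   1   2   3   4   5   0   1
  2   1   3   6   0   5   5   0
  3   1   4  10  10  15  20  20
  4   1   5  15  25  40  60  80
  5   1   6  21  46  86 146 226
  6   1   0  21  67 153 299 525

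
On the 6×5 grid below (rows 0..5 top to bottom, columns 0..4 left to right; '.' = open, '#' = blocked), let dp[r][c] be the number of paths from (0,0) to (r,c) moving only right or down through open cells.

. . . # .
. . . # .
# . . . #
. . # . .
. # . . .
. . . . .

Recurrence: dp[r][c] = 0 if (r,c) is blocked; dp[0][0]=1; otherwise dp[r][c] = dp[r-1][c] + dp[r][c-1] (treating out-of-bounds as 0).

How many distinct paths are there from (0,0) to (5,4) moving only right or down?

15

r\c   0   1   2   3   4
  0   1   1   1   0   0
  1   1   2   3   0   0
  2   0   2   5   5   0
  3   0   2   0   5   5
  4   0   0   0   5  10
  5   0   0   0   5  15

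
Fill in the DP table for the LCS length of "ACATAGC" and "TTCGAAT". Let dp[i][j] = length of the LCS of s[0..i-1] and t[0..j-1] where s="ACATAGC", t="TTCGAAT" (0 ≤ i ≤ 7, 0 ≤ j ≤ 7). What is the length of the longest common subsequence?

   ''  T  T  C  G  A  A  T
''  0  0  0  0  0  0  0  0
 A  0  0  0  0  0  1  1  1
 C  0  0  0  1  1  1  1  1
 A  0  0  0  1  1  2  2  2
 T  0  1  1  1  1  2  2  3
 A  0  1  1  1  1  2  3  3
 G  0  1  1  1  2  2  3  3
 C  0  1  1  2  2  2  3  3

3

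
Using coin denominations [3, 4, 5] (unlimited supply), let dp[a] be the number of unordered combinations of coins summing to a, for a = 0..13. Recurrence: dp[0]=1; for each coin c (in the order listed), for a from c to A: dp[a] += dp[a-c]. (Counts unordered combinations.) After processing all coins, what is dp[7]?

1

after  coin     0     1     2     3     4     5     6     7     8     9    10    11    12    13
          3     1     0     0     1     0     0     1     0     0     1     0     0     1     0
          4     1     0     0     1     1     0     1     1     1     1     1     1     2     1
          5     1     0     0     1     1     1     1     1     2     2     2     2     3     3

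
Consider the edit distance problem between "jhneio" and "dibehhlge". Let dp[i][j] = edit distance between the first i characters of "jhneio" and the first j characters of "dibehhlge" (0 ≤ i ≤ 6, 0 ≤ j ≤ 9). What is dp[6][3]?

5

   ''  d  i  b  e  h  h  l  g  e
''  0  1  2  3  4  5  6  7  8  9
 j  1  1  2  3  4  5  6  7  8  9
 h  2  2  2  3  4  4  5  6  7  8
 n  3  3  3  3  4  5  5  6  7  8
 e  4  4  4  4  3  4  5  6  7  7
 i  5  5  4  5  4  4  5  6  7  8
 o  6  6  5  5  5  5  5  6  7  8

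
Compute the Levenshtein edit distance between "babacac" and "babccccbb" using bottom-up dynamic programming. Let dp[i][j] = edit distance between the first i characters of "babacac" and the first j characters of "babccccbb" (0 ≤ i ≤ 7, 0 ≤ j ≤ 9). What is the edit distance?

   ''  b  a  b  c  c  c  c  b  b
''  0  1  2  3  4  5  6  7  8  9
 b  1  0  1  2  3  4  5  6  7  8
 a  2  1  0  1  2  3  4  5  6  7
 b  3  2  1  0  1  2  3  4  5  6
 a  4  3  2  1  1  2  3  4  5  6
 c  5  4  3  2  1  1  2  3  4  5
 a  6  5  4  3  2  2  2  3  4  5
 c  7  6  5  4  3  2  2  2  3  4

4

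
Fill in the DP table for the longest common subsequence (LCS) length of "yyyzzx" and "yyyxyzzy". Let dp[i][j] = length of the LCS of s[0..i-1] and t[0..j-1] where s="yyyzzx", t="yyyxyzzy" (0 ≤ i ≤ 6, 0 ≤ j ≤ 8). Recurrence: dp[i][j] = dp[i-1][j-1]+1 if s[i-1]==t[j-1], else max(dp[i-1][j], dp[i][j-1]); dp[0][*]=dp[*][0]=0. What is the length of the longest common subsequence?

5

   ''  y  y  y  x  y  z  z  y
''  0  0  0  0  0  0  0  0  0
 y  0  1  1  1  1  1  1  1  1
 y  0  1  2  2  2  2  2  2  2
 y  0  1  2  3  3  3  3  3  3
 z  0  1  2  3  3  3  4  4  4
 z  0  1  2  3  3  3  4  5  5
 x  0  1  2  3  4  4  4  5  5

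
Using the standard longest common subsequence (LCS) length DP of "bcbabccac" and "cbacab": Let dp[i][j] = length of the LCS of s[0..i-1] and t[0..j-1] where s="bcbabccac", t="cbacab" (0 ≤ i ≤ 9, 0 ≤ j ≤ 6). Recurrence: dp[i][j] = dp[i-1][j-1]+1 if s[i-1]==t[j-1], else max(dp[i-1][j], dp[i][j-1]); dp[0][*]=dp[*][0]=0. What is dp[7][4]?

   ''  c  b  a  c  a  b
''  0  0  0  0  0  0  0
 b  0  0  1  1  1  1  1
 c  0  1  1  1  2  2  2
 b  0  1  2  2  2  2  3
 a  0  1  2  3  3  3  3
 b  0  1  2  3  3  3  4
 c  0  1  2  3  4  4  4
 c  0  1  2  3  4  4  4
 a  0  1  2  3  4  5  5
 c  0  1  2  3  4  5  5

4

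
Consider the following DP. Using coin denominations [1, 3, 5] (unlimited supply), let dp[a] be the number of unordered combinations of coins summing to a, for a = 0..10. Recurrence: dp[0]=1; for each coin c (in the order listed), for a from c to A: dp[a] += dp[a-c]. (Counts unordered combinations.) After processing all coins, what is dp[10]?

7

after  coin     0     1     2     3     4     5     6     7     8     9    10
          1     1     1     1     1     1     1     1     1     1     1     1
          3     1     1     1     2     2     2     3     3     3     4     4
          5     1     1     1     2     2     3     4     4     5     6     7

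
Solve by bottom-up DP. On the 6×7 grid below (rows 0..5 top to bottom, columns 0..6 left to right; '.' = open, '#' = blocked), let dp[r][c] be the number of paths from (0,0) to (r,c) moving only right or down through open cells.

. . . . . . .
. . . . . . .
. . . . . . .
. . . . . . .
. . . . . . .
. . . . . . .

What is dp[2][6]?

r\c   0   1   2   3   4   5   6
  0   1   1   1   1   1   1   1
  1   1   2   3   4   5   6   7
  2   1   3   6  10  15  21  28
  3   1   4  10  20  35  56  84
  4   1   5  15  35  70 126 210
  5   1   6  21  56 126 252 462

28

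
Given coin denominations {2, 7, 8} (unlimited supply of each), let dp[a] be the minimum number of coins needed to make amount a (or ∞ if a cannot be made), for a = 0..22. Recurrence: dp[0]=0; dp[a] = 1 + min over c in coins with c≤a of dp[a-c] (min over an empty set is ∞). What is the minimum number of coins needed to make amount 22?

3

 a  0  1  2  3  4  5  6  7  8  9 10 11 12 13 14 15 16 17 18 19 20 21 22
dp  0  -  1  -  2  -  3  1  1  2  2  3  3  4  2  2  2  3  3  4  4  3  3
(- denotes ∞ / unreachable)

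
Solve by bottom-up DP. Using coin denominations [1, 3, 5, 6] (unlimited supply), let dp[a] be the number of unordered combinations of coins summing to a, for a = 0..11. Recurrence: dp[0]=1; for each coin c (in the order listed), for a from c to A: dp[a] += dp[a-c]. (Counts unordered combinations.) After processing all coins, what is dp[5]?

after  coin     0     1     2     3     4     5     6     7     8     9    10    11
          1     1     1     1     1     1     1     1     1     1     1     1     1
          3     1     1     1     2     2     2     3     3     3     4     4     4
          5     1     1     1     2     2     3     4     4     5     6     7     8
          6     1     1     1     2     2     3     5     5     6     8     9    11

3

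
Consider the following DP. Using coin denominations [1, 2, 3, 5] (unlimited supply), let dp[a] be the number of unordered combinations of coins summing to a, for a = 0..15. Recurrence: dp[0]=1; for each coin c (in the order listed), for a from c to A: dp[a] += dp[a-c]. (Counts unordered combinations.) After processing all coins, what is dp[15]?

47

after  coin     0     1     2     3     4     5     6     7     8     9    10    11    12    13    14    15
          1     1     1     1     1     1     1     1     1     1     1     1     1     1     1     1     1
          2     1     1     2     2     3     3     4     4     5     5     6     6     7     7     8     8
          3     1     1     2     3     4     5     7     8    10    12    14    16    19    21    24    27
          5     1     1     2     3     4     6     8    10    13    16    20    24    29    34    40    47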